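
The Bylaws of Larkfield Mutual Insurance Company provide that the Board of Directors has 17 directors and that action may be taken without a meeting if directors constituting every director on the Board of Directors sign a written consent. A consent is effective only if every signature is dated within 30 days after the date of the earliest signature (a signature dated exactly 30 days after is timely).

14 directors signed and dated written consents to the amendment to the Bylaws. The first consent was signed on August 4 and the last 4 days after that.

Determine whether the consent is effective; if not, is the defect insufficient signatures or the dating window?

Not effective — insufficient signatures.

Signatures required: the unanimous vote of 17 — unanimous means all 17, so 17 needed; 14 signed. Insufficient.
Dating window: the latest signature is 4 days after the earliest; the limit is 30 days. Within the window.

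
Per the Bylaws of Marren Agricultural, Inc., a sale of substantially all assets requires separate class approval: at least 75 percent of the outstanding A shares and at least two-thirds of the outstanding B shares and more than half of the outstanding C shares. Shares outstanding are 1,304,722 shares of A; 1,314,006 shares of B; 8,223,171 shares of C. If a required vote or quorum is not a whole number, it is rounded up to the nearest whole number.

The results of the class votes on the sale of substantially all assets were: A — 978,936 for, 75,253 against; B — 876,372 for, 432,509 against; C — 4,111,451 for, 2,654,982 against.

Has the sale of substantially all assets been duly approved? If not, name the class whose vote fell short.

A: 3/4 of 1304722 = 978541.50, rounded up to 978542; 978,542 required, 978,936 in favor — approved.
B: 2/3 of 1314006 = 876004; 876,004 required, 876,372 in favor — approved.
C: a majority of 8223171 is 4111586; 4,111,586 required, 4,111,451 in favor — not approved.

Not approved — the C shares did not give the required vote.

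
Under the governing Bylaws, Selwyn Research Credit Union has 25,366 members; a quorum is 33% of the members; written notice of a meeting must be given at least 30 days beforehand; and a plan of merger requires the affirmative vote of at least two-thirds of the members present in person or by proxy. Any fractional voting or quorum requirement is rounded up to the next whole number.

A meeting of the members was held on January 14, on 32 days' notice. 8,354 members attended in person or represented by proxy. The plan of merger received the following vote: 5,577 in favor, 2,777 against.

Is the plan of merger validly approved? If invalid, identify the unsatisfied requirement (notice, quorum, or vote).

Notice: 32 days given; 30 required. Satisfied.
Quorum: 33% of 25,366 = 8,370.78, rounded up to 8,371; 8,354 present. Not satisfied.
Vote: requires two-thirds of those present (8,354); 2/3 of 8354 = 5569.33, rounded up to 5570, so 5,570 needed; 5,577 in favor. Satisfied.

Invalid — quorum requirement not satisfied.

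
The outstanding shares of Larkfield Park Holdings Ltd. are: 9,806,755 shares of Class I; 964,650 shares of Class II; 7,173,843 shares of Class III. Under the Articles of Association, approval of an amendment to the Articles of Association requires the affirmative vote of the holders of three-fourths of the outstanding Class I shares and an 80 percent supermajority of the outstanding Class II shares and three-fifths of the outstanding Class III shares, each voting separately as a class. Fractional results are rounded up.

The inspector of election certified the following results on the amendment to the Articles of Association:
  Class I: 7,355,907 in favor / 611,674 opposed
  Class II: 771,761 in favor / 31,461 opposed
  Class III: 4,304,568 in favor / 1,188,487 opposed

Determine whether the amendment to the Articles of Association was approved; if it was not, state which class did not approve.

Approved — every class gave the required vote.

Class I: 3/4 of 9806755 = 7355066.25, rounded up to 7355067; 7,355,067 required, 7,355,907 in favor — approved.
Class II: 4/5 of 964650 = 771720; 771,720 required, 771,761 in favor — approved.
Class III: 3/5 of 7173843 = 4304305.80, rounded up to 4304306; 4,304,306 required, 4,304,568 in favor — approved.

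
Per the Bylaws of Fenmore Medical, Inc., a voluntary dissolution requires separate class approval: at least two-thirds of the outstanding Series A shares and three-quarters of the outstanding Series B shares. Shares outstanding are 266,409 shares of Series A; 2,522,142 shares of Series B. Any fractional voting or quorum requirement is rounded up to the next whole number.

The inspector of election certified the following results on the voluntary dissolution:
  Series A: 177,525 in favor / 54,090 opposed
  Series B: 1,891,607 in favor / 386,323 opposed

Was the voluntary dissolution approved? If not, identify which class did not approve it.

Not approved — the Series A shares did not give the required vote.

Series A: 2/3 of 266409 = 177606; 177,606 required, 177,525 in favor — not approved.
Series B: 3/4 of 2522142 = 1891606.50, rounded up to 1891607; 1,891,607 required, 1,891,607 in favor — approved.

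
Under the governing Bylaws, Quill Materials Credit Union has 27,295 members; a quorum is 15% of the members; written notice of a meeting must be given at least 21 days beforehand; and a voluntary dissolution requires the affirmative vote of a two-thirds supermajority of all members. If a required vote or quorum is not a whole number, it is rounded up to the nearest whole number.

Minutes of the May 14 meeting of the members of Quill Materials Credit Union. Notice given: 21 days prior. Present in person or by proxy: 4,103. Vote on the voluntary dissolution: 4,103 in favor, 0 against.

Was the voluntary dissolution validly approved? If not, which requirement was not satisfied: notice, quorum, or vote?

Invalid — vote requirement not satisfied.

Notice: 21 days given; 21 required. Satisfied.
Quorum: 15% of 27,295 = 4,094.25, rounded up to 4,095; 4,103 present. Satisfied.
Vote: requires two-thirds of all members (27,295); 2/3 of 27295 = 18196.67, rounded up to 18197, so 18,197 needed; 4,103 in favor. Not satisfied.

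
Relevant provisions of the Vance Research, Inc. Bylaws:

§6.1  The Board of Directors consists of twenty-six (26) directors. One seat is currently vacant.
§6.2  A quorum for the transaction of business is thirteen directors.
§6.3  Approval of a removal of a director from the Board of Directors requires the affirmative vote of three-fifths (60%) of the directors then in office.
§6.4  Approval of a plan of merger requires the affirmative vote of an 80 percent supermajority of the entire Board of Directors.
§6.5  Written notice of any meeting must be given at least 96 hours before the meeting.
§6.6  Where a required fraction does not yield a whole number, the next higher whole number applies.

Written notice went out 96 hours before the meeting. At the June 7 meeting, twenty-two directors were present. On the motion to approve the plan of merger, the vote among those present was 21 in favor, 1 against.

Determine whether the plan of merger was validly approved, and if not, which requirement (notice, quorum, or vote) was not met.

Valid — all requirements satisfied.

Notice: 96 hours given; 96 required (96 ≥ 96). Satisfied.
Quorum: 22 present; quorum is 13. Satisfied.
Vote: the plan of merger requires four-fifths of the entire Board of Directors (26). 4/5 of 26 = 20.80, rounded up to 21, so 21 affirmative votes are needed; 21 voted in favor. Satisfied.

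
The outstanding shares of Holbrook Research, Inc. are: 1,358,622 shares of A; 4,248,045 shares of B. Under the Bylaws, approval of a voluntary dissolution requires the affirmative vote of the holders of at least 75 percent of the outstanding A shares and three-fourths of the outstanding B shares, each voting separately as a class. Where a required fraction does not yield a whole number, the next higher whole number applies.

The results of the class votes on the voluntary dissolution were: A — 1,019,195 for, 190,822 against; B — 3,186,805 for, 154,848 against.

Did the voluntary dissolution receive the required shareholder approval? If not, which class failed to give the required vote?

Approved — every class gave the required vote.

A: 3/4 of 1358622 = 1018966.50, rounded up to 1018967; 1,018,967 required, 1,019,195 in favor — approved.
B: 3/4 of 4248045 = 3186033.75, rounded up to 3186034; 3,186,034 required, 3,186,805 in favor — approved.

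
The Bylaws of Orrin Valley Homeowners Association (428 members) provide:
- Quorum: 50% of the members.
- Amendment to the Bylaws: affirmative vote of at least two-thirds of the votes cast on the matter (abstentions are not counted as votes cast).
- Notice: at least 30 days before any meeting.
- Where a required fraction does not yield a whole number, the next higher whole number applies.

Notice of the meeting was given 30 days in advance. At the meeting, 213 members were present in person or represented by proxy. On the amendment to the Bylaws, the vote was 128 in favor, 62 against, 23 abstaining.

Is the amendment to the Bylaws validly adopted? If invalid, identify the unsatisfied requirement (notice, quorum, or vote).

Invalid — quorum requirement not satisfied.

Notice: 30 days given; 30 required. Satisfied.
Quorum: 50% of 428 = 214; 213 present. Not satisfied.
Vote: requires two-thirds of the votes cast (213 − 23 abstaining = 190); 2/3 of 190 = 126.67, rounded up to 127, so 127 needed; 128 in favor. Satisfied.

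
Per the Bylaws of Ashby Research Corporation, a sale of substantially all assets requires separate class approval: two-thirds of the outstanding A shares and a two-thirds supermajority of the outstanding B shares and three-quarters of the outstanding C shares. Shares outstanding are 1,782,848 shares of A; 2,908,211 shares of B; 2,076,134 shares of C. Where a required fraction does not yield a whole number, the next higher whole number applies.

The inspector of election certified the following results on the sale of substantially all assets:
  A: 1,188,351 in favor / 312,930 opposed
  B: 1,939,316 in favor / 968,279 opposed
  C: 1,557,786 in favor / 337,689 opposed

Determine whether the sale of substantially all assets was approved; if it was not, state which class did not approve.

Not approved — the A shares did not give the required vote.

A: 2/3 of 1782848 = 1188565.33, rounded up to 1188566; 1,188,566 required, 1,188,351 in favor — not approved.
B: 2/3 of 2908211 = 1938807.33, rounded up to 1938808; 1,938,808 required, 1,939,316 in favor — approved.
C: 3/4 of 2076134 = 1557100.50, rounded up to 1557101; 1,557,101 required, 1,557,786 in favor — approved.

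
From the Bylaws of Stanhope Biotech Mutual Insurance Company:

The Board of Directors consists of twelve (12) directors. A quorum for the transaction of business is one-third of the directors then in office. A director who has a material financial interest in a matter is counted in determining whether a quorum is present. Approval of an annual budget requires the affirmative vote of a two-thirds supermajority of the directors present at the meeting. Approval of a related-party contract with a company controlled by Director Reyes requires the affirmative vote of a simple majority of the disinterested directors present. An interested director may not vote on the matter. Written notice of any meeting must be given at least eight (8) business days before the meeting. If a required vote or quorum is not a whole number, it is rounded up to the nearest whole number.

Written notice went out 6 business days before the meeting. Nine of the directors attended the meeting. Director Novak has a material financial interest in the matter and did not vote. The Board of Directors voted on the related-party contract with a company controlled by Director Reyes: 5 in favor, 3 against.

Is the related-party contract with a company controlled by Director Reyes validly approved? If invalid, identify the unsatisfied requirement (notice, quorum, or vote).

Invalid — notice requirement not satisfied.

Notice: 6 business days given; 8 required (6 < 8). Not satisfied.
Quorum: 9 present (interested directors count toward quorum); quorum is 4. Satisfied.
Vote: the related-party contract with a company controlled by Director Reyes requires a majority of the disinterested directors present (9 − 1 = 8). A majority of 8 is 5, so 5 affirmative votes are needed; 5 voted in favor. Satisfied.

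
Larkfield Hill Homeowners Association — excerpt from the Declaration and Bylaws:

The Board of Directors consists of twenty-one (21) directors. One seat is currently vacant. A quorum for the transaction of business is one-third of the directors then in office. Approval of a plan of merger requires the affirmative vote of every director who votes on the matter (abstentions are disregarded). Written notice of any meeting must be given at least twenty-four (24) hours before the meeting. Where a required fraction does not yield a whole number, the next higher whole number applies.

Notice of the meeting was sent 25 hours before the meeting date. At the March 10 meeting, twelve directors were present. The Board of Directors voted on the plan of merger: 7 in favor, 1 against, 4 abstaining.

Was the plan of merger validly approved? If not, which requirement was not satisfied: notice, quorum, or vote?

Notice: 25 hours given; 24 required (25 ≥ 24). Satisfied.
Quorum: 12 present; quorum is 7. Satisfied.
Vote: the plan of merger requires the unanimous vote of the votes cast (12 present − 4 abstaining = 8). Unanimous means all 8, so 8 affirmative votes are needed; 7 voted in favor. Not satisfied.

Invalid — vote requirement not satisfied.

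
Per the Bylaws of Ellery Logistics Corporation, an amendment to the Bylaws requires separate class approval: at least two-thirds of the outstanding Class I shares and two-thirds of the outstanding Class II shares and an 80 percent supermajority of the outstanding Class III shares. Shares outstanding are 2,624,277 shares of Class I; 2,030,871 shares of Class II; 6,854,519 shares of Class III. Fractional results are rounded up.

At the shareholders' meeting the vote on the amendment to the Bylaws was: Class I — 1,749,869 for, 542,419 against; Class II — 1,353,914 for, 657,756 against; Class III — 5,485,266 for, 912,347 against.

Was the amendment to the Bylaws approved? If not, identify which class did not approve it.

Class I: 2/3 of 2624277 = 1749518; 1,749,518 required, 1,749,869 in favor — approved.
Class II: 2/3 of 2030871 = 1353914; 1,353,914 required, 1,353,914 in favor — approved.
Class III: 4/5 of 6854519 = 5483615.20, rounded up to 5483616; 5,483,616 required, 5,485,266 in favor — approved.

Approved — every class gave the required vote.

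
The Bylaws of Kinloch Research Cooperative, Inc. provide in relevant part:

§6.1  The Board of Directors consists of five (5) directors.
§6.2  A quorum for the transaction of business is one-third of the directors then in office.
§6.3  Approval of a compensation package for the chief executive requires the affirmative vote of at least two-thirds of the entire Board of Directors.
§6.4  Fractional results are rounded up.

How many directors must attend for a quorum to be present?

1/3 of 5 = 1.67, rounded up to 2.

2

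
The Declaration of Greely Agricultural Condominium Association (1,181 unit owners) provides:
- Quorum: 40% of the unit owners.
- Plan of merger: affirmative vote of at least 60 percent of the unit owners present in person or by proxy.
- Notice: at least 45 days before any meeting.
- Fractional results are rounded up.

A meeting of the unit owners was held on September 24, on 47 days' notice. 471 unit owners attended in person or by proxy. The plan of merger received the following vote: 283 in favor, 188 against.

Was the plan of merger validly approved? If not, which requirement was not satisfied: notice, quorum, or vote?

Invalid — quorum requirement not satisfied.

Notice: 47 days given; 45 required. Satisfied.
Quorum: 40% of 1,181 = 472.40, rounded up to 473; 471 present. Not satisfied.
Vote: requires three-fifths of those present (471); 3/5 of 471 = 282.60, rounded up to 283, so 283 needed; 283 in favor. Satisfied.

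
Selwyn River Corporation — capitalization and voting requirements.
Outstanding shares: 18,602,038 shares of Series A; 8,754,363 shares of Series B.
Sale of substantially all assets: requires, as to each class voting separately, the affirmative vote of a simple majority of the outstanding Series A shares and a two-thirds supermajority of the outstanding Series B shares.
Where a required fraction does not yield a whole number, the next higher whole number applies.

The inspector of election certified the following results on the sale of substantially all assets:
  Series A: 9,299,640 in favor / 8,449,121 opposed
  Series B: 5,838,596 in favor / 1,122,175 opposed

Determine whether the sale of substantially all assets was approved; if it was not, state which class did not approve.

Not approved — the Series A shares did not give the required vote.

Series A: a majority of 18602038 is 9301020; 9,301,020 required, 9,299,640 in favor — not approved.
Series B: 2/3 of 8754363 = 5836242; 5,836,242 required, 5,838,596 in favor — approved.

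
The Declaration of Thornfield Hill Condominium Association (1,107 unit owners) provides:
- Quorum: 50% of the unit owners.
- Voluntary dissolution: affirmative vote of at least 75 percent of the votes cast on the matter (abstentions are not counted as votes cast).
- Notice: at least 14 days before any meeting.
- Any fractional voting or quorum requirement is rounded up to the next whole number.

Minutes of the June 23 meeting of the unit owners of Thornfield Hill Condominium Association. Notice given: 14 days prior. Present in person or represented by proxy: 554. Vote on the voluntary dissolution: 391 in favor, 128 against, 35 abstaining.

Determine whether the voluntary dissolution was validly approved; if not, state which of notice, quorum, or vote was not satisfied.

Valid — all requirements satisfied.

Notice: 14 days given; 14 required. Satisfied.
Quorum: 50% of 1,107 = 553.50, rounded up to 554; 554 present. Satisfied.
Vote: requires three-fourths of the votes cast (554 − 35 abstaining = 519); 3/4 of 519 = 389.25, rounded up to 390, so 390 needed; 391 in favor. Satisfied.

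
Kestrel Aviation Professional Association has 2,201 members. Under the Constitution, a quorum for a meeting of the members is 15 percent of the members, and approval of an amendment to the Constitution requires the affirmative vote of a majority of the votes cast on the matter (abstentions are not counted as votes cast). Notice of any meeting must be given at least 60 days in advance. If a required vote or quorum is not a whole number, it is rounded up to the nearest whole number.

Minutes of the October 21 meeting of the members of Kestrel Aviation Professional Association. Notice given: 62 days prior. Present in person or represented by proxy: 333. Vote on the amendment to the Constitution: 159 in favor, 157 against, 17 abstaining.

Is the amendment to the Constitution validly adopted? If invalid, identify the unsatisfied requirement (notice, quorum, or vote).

Valid — all requirements satisfied.

Notice: 62 days given; 60 required. Satisfied.
Quorum: 15% of 2,201 = 330.15, rounded up to 331; 333 present. Satisfied.
Vote: requires a majority of the votes cast (333 − 17 abstaining = 316); a majority of 316 is 159, so 159 needed; 159 in favor. Satisfied.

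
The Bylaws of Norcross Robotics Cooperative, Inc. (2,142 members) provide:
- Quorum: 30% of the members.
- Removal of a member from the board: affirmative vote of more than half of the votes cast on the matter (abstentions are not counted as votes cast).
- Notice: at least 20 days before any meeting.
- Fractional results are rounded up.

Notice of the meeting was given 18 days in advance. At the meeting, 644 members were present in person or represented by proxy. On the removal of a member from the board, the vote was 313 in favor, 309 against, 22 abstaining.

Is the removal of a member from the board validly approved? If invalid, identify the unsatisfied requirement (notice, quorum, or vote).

Invalid — notice requirement not satisfied.

Notice: 18 days given; 20 required. Not satisfied.
Quorum: 30% of 2,142 = 642.60, rounded up to 643; 644 present. Satisfied.
Vote: requires a majority of the votes cast (644 − 22 abstaining = 622); a majority of 622 is 312, so 312 needed; 313 in favor. Satisfied.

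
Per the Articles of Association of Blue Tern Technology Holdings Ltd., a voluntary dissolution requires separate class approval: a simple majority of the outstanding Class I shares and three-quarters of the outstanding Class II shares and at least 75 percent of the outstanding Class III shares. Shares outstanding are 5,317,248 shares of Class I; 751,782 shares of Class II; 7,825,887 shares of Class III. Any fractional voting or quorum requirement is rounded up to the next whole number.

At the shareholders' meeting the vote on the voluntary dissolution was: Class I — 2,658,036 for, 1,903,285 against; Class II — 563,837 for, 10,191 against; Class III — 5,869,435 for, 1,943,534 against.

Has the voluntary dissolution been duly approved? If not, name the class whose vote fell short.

Not approved — the Class I shares did not give the required vote.

Class I: a majority of 5317248 is 2658625; 2,658,625 required, 2,658,036 in favor — not approved.
Class II: 3/4 of 751782 = 563836.50, rounded up to 563837; 563,837 required, 563,837 in favor — approved.
Class III: 3/4 of 7825887 = 5869415.25, rounded up to 5869416; 5,869,416 required, 5,869,435 in favor — approved.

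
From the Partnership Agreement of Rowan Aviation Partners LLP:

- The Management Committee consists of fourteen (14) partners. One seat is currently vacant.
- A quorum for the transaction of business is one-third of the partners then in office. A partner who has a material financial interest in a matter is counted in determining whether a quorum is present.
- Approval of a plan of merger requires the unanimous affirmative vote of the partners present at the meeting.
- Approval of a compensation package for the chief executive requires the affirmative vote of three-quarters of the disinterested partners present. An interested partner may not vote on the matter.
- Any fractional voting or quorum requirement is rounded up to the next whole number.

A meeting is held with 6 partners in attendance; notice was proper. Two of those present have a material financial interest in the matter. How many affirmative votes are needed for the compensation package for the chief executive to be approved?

3

The compensation package for the chief executive requires three-fourths of the disinterested partners present (6 − 2 = 4).
3/4 of 4 = 3.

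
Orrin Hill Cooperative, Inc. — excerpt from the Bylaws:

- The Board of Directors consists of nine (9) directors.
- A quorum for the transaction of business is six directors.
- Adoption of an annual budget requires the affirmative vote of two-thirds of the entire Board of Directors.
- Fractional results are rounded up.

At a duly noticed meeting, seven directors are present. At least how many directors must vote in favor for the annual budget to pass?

The annual budget requires two-thirds of the entire Board of Directors (9).
2/3 of 9 = 6.

6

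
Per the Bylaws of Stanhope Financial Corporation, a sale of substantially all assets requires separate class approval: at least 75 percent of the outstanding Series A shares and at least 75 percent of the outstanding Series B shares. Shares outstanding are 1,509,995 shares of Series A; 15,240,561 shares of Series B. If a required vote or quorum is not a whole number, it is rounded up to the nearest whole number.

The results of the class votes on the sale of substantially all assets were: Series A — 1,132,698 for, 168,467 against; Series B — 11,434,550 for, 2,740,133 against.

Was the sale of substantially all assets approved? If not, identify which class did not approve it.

Approved — every class gave the required vote.

Series A: 3/4 of 1509995 = 1132496.25, rounded up to 1132497; 1,132,497 required, 1,132,698 in favor — approved.
Series B: 3/4 of 15240561 = 11430420.75, rounded up to 11430421; 11,430,421 required, 11,434,550 in favor — approved.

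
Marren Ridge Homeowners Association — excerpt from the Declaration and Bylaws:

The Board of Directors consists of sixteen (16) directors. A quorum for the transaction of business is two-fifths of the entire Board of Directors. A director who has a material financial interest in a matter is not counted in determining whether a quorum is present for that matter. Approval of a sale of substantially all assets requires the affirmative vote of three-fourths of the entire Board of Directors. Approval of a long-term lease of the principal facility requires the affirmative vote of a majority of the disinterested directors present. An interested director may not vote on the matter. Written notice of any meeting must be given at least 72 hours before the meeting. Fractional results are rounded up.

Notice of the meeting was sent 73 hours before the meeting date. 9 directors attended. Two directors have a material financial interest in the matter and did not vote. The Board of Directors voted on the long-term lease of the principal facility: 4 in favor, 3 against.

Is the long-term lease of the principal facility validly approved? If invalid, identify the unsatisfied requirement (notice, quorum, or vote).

Valid — all requirements satisfied.

Notice: 73 hours given; 72 required (73 ≥ 72). Satisfied.
Quorum: 9 present, but the 2 interested directors do not count, leaving 7. Quorum is 7. Satisfied.
Vote: the long-term lease of the principal facility requires a majority of the disinterested directors present (9 − 2 = 7). A majority of 7 is 4, so 4 affirmative votes are needed; 4 voted in favor. Satisfied.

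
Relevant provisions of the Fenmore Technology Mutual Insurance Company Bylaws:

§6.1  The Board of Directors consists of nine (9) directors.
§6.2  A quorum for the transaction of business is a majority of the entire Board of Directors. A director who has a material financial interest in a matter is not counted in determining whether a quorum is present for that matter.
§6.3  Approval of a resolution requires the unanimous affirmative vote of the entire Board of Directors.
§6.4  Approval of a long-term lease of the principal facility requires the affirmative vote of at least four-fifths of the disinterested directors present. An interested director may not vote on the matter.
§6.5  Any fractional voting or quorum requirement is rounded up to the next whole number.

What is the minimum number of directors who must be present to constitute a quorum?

A majority of 9 is 5.

5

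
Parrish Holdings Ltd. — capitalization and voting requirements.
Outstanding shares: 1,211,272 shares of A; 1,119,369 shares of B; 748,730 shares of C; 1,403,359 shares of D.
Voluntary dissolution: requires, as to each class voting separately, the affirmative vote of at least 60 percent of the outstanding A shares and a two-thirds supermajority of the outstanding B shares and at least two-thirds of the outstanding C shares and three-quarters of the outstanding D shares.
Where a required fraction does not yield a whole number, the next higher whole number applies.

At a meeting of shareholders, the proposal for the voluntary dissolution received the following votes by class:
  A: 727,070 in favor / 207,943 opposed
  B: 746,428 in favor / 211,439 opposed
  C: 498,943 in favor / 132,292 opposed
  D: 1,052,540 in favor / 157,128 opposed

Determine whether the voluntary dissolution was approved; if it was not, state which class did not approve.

A: 3/5 of 1211272 = 726763.20, rounded up to 726764; 726,764 required, 727,070 in favor — approved.
B: 2/3 of 1119369 = 746246; 746,246 required, 746,428 in favor — approved.
C: 2/3 of 748730 = 499153.33, rounded up to 499154; 499,154 required, 498,943 in favor — not approved.
D: 3/4 of 1403359 = 1052519.25, rounded up to 1052520; 1,052,520 required, 1,052,540 in favor — approved.

Not approved — the C shares did not give the required vote.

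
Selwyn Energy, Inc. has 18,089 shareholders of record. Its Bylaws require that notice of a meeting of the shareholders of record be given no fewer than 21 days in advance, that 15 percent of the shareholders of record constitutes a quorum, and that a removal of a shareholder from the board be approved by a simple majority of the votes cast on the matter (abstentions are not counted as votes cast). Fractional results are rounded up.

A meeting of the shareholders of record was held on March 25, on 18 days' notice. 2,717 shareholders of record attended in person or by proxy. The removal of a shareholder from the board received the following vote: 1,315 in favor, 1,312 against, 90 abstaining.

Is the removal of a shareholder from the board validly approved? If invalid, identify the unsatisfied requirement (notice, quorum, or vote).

Invalid — notice requirement not satisfied.

Notice: 18 days given; 21 required. Not satisfied.
Quorum: 15% of 18,089 = 2,713.35, rounded up to 2,714; 2,717 present. Satisfied.
Vote: requires a majority of the votes cast (2,717 − 90 abstaining = 2,627); a majority of 2627 is 1314, so 1,314 needed; 1,315 in favor. Satisfied.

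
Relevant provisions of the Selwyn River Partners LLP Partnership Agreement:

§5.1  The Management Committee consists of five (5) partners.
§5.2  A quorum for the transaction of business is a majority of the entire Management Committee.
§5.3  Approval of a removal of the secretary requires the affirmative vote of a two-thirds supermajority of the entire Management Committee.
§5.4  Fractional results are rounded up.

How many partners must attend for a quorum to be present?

A majority of 5 is 3.

3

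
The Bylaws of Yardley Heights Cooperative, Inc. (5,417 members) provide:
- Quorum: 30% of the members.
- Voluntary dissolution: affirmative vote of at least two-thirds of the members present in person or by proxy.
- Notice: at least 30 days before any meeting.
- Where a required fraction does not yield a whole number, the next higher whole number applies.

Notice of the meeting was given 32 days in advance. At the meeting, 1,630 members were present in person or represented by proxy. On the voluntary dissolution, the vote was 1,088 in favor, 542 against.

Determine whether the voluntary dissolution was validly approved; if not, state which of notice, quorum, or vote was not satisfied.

Valid — all requirements satisfied.

Notice: 32 days given; 30 required. Satisfied.
Quorum: 30% of 5,417 = 1,625.10, rounded up to 1,626; 1,630 present. Satisfied.
Vote: requires two-thirds of those present (1,630); 2/3 of 1630 = 1086.67, rounded up to 1087, so 1,087 needed; 1,088 in favor. Satisfied.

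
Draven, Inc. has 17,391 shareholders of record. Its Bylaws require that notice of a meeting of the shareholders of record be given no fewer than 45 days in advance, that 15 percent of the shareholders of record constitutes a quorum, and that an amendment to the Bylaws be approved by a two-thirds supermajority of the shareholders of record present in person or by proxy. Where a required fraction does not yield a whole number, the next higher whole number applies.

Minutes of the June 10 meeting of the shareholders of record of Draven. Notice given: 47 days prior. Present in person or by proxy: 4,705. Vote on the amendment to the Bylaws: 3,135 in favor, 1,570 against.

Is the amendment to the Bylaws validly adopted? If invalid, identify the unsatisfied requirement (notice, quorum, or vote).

Invalid — vote requirement not satisfied.

Notice: 47 days given; 45 required. Satisfied.
Quorum: 15% of 17,391 = 2,608.65, rounded up to 2,609; 4,705 present. Satisfied.
Vote: requires two-thirds of those present (4,705); 2/3 of 4705 = 3136.67, rounded up to 3137, so 3,137 needed; 3,135 in favor. Not satisfied.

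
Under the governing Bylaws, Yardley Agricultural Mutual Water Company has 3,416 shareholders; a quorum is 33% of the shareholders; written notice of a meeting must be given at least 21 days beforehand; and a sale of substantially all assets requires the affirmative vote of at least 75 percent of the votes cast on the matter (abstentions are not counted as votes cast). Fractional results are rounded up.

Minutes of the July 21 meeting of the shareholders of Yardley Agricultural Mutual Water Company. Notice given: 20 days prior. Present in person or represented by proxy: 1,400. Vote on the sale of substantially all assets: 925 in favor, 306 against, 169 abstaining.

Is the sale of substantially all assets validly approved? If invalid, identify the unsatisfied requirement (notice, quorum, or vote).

Invalid — notice requirement not satisfied.

Notice: 20 days given; 21 required. Not satisfied.
Quorum: 33% of 3,416 = 1,127.28, rounded up to 1,128; 1,400 present. Satisfied.
Vote: requires three-fourths of the votes cast (1,400 − 169 abstaining = 1,231); 3/4 of 1231 = 923.25, rounded up to 924, so 924 needed; 925 in favor. Satisfied.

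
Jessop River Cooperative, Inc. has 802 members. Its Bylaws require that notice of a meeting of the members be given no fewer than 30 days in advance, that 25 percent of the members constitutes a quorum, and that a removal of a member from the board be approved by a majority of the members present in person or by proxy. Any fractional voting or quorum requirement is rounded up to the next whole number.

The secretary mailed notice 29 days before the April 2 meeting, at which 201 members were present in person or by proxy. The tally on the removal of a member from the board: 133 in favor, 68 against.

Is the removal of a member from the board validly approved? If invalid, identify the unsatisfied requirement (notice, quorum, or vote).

Notice: 29 days given; 30 required. Not satisfied.
Quorum: 25% of 802 = 200.50, rounded up to 201; 201 present. Satisfied.
Vote: requires a majority of those present (201); a majority of 201 is 101, so 101 needed; 133 in favor. Satisfied.

Invalid — notice requirement not satisfied.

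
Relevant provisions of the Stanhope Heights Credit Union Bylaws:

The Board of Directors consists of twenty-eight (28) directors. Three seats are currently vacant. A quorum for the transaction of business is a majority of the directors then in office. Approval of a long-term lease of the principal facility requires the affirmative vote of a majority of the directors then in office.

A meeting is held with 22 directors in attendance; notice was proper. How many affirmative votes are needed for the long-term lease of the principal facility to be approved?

13

The long-term lease of the principal facility requires a majority of the directors then in office (25).
A majority of 25 is 13.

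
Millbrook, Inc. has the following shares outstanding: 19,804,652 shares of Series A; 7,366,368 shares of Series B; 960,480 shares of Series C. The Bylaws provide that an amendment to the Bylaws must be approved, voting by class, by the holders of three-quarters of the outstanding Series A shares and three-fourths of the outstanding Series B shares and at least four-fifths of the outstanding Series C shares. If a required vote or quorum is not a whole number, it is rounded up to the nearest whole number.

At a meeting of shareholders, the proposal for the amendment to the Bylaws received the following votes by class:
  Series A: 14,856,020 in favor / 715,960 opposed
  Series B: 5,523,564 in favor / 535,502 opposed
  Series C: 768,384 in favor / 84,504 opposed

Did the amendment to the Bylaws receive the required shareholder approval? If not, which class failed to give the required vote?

Series A: 3/4 of 19804652 = 14853489; 14,853,489 required, 14,856,020 in favor — approved.
Series B: 3/4 of 7366368 = 5524776; 5,524,776 required, 5,523,564 in favor — not approved.
Series C: 4/5 of 960480 = 768384; 768,384 required, 768,384 in favor — approved.

Not approved — the Series B shares did not give the required vote.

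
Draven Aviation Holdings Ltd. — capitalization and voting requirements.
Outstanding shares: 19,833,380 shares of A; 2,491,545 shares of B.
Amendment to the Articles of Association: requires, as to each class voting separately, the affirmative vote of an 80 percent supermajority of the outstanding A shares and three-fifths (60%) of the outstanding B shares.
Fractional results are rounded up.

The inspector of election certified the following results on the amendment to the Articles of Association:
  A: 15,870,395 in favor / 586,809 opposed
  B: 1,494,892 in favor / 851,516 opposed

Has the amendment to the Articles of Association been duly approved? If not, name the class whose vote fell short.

Not approved — the B shares did not give the required vote.

A: 4/5 of 19833380 = 15866704; 15,866,704 required, 15,870,395 in favor — approved.
B: 3/5 of 2491545 = 1494927; 1,494,927 required, 1,494,892 in favor — not approved.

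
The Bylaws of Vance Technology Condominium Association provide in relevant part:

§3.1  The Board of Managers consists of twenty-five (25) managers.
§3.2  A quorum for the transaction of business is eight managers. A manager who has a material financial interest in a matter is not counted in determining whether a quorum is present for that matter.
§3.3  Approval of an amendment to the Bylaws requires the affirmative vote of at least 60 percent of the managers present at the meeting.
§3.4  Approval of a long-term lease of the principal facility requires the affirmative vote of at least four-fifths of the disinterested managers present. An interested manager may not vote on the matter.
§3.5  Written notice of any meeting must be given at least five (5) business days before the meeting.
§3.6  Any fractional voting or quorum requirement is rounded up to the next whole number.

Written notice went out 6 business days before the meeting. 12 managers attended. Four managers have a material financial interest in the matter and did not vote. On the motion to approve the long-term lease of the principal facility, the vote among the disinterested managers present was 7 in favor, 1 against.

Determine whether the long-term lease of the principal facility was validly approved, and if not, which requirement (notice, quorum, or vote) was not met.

Notice: 6 business days given; 5 required (6 ≥ 5). Satisfied.
Quorum: 12 present, but the 4 interested managers do not count, leaving 8. Quorum is 8. Satisfied.
Vote: the long-term lease of the principal facility requires four-fifths of the disinterested managers present (12 − 4 = 8). 4/5 of 8 = 6.40, rounded up to 7, so 7 affirmative votes are needed; 7 voted in favor. Satisfied.

Valid — all requirements satisfied.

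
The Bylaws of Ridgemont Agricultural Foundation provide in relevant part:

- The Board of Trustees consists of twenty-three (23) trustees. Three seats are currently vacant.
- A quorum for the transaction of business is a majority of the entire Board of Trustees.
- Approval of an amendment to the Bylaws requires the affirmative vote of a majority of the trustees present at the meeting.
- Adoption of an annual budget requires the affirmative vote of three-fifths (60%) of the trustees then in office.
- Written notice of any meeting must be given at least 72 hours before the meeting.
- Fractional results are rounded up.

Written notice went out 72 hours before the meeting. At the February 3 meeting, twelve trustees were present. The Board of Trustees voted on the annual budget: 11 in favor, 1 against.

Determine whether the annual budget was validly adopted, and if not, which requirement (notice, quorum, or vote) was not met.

Invalid — vote requirement not satisfied.

Notice: 72 hours given; 72 required (72 ≥ 72). Satisfied.
Quorum: 12 present; quorum is 12. Satisfied.
Vote: the annual budget requires three-fifths of the trustees then in office (20). 3/5 of 20 = 12, so 12 affirmative votes are needed; 11 voted in favor. Not satisfied.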